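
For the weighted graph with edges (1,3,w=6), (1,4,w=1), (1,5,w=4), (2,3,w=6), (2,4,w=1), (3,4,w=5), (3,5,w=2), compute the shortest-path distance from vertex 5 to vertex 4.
5 (path: 5 -> 1 -> 4; weights 4 + 1 = 5)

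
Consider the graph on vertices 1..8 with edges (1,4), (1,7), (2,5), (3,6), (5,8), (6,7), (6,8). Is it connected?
Yes (BFS from 1 visits [1, 4, 7, 6, 3, 8, 5, 2] — all 8 vertices reached)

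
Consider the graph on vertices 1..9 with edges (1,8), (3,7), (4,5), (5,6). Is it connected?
No, it has 5 components: {1, 8}, {2}, {3, 7}, {4, 5, 6}, {9}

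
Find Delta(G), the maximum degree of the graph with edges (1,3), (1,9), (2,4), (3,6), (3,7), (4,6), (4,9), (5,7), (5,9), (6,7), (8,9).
4 (attained at vertex 9)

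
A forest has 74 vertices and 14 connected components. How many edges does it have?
60 (Each of the 14 component trees on V_i vertices has V_i - 1 edges; summing gives V - C = 74 - 14 = 60)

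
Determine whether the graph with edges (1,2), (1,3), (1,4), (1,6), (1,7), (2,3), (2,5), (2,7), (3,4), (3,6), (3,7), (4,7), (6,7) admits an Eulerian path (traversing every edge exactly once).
No (6 vertices have odd degree: {1, 3, 4, 5, 6, 7}; Eulerian path requires 0 or 2)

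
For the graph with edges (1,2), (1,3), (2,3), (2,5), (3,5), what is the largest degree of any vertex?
3 (attained at vertices 2, 3)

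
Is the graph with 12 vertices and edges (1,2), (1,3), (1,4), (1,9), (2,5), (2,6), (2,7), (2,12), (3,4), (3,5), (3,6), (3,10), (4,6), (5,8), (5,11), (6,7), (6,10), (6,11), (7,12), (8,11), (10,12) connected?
Yes (BFS from 1 visits [1, 2, 3, 4, 9, 5, 6, 7, 12, 10, 8, 11] — all 12 vertices reached)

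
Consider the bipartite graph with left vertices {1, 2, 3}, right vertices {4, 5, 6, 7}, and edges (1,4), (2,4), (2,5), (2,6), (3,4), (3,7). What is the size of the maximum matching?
3 (matching: (1,4), (2,6), (3,7); upper bound min(|L|,|R|) = min(3,4) = 3)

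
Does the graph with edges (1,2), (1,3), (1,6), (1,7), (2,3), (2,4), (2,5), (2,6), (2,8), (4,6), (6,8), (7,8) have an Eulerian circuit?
No (2 vertices have odd degree: {5, 8}; Eulerian circuit requires 0)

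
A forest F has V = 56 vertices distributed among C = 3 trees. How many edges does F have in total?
53 (Each of the 3 component trees on V_i vertices has V_i - 1 edges; summing gives V - C = 56 - 3 = 53)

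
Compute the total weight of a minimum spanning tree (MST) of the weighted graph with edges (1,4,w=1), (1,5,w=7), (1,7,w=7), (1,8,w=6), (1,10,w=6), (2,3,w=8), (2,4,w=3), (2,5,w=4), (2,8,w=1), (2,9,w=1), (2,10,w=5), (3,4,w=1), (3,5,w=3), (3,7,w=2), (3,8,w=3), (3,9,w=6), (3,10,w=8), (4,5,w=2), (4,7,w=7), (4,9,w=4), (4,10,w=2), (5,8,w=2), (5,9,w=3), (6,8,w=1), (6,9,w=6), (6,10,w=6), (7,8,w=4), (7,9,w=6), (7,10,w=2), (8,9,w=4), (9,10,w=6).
13 (MST edges: (1,4,w=1), (2,8,w=1), (2,9,w=1), (3,4,w=1), (3,7,w=2), (4,5,w=2), (4,10,w=2), (5,8,w=2), (6,8,w=1); sum of weights 1 + 1 + 1 + 1 + 2 + 2 + 2 + 2 + 1 = 13)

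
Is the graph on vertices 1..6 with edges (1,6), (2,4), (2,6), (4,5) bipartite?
Yes. Partition: {1, 2, 3, 5}, {4, 6}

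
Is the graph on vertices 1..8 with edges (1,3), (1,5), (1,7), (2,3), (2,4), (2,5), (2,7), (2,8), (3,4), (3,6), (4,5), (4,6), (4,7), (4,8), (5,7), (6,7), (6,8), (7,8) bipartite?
No (odd cycle of length 3: 5 -> 1 -> 7 -> 5)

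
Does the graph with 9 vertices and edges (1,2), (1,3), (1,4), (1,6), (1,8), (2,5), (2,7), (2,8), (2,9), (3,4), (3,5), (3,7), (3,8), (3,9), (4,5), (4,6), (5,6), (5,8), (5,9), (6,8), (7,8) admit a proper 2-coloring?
No (odd cycle of length 3: 2 -> 1 -> 8 -> 2)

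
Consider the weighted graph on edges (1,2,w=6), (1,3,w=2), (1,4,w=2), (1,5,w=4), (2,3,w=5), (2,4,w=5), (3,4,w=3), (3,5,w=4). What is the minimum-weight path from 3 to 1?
2 (path: 3 -> 1; weights 2 = 2)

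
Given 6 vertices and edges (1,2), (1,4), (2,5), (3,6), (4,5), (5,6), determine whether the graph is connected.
Yes (BFS from 1 visits [1, 2, 4, 5, 6, 3] — all 6 vertices reached)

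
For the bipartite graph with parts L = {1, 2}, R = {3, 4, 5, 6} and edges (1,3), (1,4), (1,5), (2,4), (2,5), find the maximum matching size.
2 (matching: (1,5), (2,4); upper bound min(|L|,|R|) = min(2,4) = 2)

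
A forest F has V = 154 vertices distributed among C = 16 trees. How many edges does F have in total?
138 (Each of the 16 component trees on V_i vertices has V_i - 1 edges; summing gives V - C = 154 - 16 = 138)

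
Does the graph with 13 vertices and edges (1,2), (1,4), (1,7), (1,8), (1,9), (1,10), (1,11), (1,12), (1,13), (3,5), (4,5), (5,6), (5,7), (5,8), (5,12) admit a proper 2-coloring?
Yes. Partition: {1, 5}, {2, 3, 4, 6, 7, 8, 9, 10, 11, 12, 13}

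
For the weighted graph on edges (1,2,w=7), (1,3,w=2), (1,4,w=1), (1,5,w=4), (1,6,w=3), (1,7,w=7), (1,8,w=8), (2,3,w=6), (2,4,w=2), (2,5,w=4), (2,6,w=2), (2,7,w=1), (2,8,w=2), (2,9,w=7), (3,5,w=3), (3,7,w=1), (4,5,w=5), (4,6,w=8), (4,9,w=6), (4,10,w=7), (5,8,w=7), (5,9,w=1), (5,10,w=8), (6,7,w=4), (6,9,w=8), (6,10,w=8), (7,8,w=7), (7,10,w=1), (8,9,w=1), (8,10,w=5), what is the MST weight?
12 (MST edges: (1,3,w=2), (1,4,w=1), (2,6,w=2), (2,7,w=1), (2,8,w=2), (3,7,w=1), (5,9,w=1), (7,10,w=1), (8,9,w=1); sum of weights 2 + 1 + 2 + 1 + 2 + 1 + 1 + 1 + 1 = 12)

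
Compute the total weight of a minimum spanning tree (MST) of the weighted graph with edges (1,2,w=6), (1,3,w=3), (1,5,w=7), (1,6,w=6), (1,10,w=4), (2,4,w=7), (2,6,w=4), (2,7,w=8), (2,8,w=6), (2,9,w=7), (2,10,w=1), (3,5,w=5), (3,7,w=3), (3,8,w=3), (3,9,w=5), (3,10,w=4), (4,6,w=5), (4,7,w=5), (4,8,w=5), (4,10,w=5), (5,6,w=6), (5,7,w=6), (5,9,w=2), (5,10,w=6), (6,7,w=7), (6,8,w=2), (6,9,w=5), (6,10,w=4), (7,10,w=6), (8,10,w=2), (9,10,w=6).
26 (MST edges: (1,3,w=3), (2,10,w=1), (3,5,w=5), (3,7,w=3), (3,8,w=3), (4,7,w=5), (5,9,w=2), (6,8,w=2), (8,10,w=2); sum of weights 3 + 1 + 5 + 3 + 3 + 5 + 2 + 2 + 2 = 26)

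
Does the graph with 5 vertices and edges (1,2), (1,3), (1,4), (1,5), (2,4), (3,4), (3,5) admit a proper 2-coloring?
No (odd cycle of length 3: 5 -> 1 -> 3 -> 5)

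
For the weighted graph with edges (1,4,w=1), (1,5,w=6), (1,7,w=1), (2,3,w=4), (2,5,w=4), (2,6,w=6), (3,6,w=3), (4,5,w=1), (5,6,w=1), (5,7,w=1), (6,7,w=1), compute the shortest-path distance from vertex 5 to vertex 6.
1 (path: 5 -> 6; weights 1 = 1)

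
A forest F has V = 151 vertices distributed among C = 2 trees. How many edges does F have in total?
149 (Each of the 2 component trees on V_i vertices has V_i - 1 edges; summing gives V - C = 151 - 2 = 149)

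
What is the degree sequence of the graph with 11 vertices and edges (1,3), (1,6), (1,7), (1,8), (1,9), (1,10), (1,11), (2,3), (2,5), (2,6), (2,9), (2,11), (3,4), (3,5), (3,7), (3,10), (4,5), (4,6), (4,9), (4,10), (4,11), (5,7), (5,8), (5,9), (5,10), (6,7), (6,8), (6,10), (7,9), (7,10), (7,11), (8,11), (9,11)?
[7, 7, 7, 6, 6, 6, 6, 6, 6, 5, 4] (degrees: deg(1)=7, deg(2)=5, deg(3)=6, deg(4)=6, deg(5)=7, deg(6)=6, deg(7)=7, deg(8)=4, deg(9)=6, deg(10)=6, deg(11)=6)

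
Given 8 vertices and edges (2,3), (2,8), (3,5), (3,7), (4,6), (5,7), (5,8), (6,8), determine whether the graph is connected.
No, it has 2 components: {1}, {2, 3, 4, 5, 6, 7, 8}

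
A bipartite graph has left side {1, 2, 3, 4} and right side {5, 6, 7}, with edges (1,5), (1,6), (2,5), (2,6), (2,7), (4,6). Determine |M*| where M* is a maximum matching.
3 (matching: (1,5), (2,7), (4,6); upper bound min(|L|,|R|) = min(4,3) = 3)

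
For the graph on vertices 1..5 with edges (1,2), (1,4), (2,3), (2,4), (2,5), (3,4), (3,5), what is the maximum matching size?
2 (matching: (1,4), (3,5); upper bound floor(n/2) = floor(5/2) = 2)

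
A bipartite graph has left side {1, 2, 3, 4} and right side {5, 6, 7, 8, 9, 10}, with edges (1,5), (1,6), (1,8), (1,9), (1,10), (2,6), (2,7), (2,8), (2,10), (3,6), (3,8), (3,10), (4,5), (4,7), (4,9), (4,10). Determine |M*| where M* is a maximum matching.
4 (matching: (1,9), (2,8), (3,10), (4,7); upper bound min(|L|,|R|) = min(4,6) = 4)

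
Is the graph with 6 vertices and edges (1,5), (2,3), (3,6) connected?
No, it has 3 components: {1, 5}, {2, 3, 6}, {4}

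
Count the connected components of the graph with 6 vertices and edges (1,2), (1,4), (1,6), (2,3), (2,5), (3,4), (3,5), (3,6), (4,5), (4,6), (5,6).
1 (components: {1, 2, 3, 4, 5, 6})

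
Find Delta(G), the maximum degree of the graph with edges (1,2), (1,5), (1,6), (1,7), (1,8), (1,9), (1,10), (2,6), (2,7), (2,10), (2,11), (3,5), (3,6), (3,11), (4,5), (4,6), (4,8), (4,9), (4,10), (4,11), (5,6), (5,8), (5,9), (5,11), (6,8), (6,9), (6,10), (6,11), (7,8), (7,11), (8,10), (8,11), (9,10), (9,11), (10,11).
9 (attained at vertices 6, 11)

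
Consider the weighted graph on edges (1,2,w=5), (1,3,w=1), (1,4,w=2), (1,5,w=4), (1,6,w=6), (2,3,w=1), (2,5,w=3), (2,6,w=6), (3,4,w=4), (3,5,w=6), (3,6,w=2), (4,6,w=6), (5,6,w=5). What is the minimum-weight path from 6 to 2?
3 (path: 6 -> 3 -> 2; weights 2 + 1 = 3)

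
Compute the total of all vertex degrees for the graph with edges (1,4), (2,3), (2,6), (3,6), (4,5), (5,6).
12 (handshake: sum of degrees = 2|E| = 2 x 6 = 12)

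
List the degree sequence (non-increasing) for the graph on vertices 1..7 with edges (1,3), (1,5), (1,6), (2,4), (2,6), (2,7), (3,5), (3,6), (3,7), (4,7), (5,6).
[4, 4, 3, 3, 3, 3, 2] (degrees: deg(1)=3, deg(2)=3, deg(3)=4, deg(4)=2, deg(5)=3, deg(6)=4, deg(7)=3)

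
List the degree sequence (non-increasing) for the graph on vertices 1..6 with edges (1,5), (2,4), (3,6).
[1, 1, 1, 1, 1, 1] (degrees: deg(1)=1, deg(2)=1, deg(3)=1, deg(4)=1, deg(5)=1, deg(6)=1)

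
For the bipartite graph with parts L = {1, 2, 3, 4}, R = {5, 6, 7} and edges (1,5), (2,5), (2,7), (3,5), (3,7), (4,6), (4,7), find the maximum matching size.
3 (matching: (1,5), (2,7), (4,6); upper bound min(|L|,|R|) = min(4,3) = 3)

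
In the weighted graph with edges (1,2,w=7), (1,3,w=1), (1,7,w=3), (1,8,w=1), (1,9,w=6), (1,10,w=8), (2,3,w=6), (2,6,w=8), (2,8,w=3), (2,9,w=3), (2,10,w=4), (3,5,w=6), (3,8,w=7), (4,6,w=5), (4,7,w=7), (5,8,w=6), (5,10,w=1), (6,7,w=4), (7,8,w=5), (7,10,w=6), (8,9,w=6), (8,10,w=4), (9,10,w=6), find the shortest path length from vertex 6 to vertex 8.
8 (path: 6 -> 7 -> 1 -> 8; weights 4 + 3 + 1 = 8)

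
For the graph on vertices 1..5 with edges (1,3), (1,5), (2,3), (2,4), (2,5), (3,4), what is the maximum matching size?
2 (matching: (2,5), (3,4); upper bound floor(n/2) = floor(5/2) = 2)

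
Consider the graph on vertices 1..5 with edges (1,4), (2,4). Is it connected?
No, it has 3 components: {1, 2, 4}, {3}, {5}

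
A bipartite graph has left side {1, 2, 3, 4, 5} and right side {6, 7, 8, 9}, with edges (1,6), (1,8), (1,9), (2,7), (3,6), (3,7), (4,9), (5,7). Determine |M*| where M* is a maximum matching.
4 (matching: (1,8), (2,7), (3,6), (4,9); upper bound min(|L|,|R|) = min(5,4) = 4)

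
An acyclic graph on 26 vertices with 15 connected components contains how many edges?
11 (Each of the 15 component trees on V_i vertices has V_i - 1 edges; summing gives V - C = 26 - 15 = 11)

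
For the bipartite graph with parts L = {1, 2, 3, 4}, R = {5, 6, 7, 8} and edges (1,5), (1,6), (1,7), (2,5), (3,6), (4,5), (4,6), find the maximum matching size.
3 (matching: (1,7), (2,5), (3,6); upper bound min(|L|,|R|) = min(4,4) = 4)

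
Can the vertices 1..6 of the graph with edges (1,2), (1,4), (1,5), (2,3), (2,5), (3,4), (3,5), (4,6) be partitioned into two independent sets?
No (odd cycle of length 3: 2 -> 1 -> 5 -> 2)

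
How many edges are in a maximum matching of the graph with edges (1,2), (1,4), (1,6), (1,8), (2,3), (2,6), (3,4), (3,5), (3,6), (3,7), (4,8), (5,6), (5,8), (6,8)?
4 (matching: (1,4), (2,6), (3,7), (5,8); upper bound floor(n/2) = floor(8/2) = 4)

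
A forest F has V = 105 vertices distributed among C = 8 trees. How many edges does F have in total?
97 (Each of the 8 component trees on V_i vertices has V_i - 1 edges; summing gives V - C = 105 - 8 = 97)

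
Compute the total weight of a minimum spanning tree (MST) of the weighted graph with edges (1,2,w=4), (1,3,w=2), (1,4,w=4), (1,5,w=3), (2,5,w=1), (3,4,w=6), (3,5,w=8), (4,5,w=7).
10 (MST edges: (1,3,w=2), (1,4,w=4), (1,5,w=3), (2,5,w=1); sum of weights 2 + 4 + 3 + 1 = 10)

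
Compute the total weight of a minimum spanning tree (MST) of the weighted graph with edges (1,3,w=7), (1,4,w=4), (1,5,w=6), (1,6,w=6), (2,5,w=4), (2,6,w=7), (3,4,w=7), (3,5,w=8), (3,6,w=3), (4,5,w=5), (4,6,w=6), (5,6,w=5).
21 (MST edges: (1,4,w=4), (2,5,w=4), (3,6,w=3), (4,5,w=5), (5,6,w=5); sum of weights 4 + 4 + 3 + 5 + 5 = 21)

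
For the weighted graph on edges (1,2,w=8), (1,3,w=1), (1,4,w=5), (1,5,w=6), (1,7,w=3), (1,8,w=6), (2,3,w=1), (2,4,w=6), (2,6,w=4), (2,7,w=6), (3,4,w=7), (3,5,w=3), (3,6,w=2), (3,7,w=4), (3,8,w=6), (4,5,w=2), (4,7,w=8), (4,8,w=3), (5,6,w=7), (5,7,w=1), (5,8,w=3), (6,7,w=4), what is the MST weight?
13 (MST edges: (1,3,w=1), (1,7,w=3), (2,3,w=1), (3,6,w=2), (4,5,w=2), (4,8,w=3), (5,7,w=1); sum of weights 1 + 3 + 1 + 2 + 2 + 3 + 1 = 13)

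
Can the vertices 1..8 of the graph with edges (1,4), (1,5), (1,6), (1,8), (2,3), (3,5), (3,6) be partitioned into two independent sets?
Yes. Partition: {1, 3, 7}, {2, 4, 5, 6, 8}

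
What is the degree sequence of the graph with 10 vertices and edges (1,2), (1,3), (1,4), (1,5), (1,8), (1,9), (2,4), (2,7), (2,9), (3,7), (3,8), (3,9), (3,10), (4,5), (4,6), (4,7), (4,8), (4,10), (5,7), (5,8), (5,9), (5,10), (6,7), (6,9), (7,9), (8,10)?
[7, 6, 6, 6, 6, 5, 5, 4, 4, 3] (degrees: deg(1)=6, deg(2)=4, deg(3)=5, deg(4)=7, deg(5)=6, deg(6)=3, deg(7)=6, deg(8)=5, deg(9)=6, deg(10)=4)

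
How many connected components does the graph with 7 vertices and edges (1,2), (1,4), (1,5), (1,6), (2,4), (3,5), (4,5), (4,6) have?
2 (components: {1, 2, 3, 4, 5, 6}, {7})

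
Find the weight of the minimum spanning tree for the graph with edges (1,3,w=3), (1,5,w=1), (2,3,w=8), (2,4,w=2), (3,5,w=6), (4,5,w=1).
7 (MST edges: (1,3,w=3), (1,5,w=1), (2,4,w=2), (4,5,w=1); sum of weights 3 + 1 + 2 + 1 = 7)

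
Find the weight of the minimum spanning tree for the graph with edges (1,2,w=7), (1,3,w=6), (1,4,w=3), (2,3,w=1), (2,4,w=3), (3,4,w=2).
6 (MST edges: (1,4,w=3), (2,3,w=1), (3,4,w=2); sum of weights 3 + 1 + 2 = 6)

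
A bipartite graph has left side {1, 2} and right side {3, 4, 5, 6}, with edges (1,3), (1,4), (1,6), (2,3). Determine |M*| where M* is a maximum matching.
2 (matching: (1,6), (2,3); upper bound min(|L|,|R|) = min(2,4) = 2)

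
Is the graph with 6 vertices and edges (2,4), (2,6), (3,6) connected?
No, it has 3 components: {1}, {2, 3, 4, 6}, {5}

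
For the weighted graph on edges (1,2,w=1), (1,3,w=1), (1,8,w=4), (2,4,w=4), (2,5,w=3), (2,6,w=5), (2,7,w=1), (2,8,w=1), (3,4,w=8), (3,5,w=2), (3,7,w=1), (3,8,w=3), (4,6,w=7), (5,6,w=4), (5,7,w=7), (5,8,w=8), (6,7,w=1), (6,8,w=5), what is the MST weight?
11 (MST edges: (1,2,w=1), (1,3,w=1), (2,4,w=4), (2,7,w=1), (2,8,w=1), (3,5,w=2), (6,7,w=1); sum of weights 1 + 1 + 4 + 1 + 1 + 2 + 1 = 11)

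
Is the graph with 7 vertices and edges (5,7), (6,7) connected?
No, it has 5 components: {1}, {2}, {3}, {4}, {5, 6, 7}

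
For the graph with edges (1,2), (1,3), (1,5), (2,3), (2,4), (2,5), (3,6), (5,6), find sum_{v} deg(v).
16 (handshake: sum of degrees = 2|E| = 2 x 8 = 16)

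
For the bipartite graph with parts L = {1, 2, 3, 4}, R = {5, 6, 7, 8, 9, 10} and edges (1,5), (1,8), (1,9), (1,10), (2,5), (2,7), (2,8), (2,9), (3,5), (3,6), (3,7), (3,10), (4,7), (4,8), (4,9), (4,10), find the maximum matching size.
4 (matching: (1,10), (2,9), (3,7), (4,8); upper bound min(|L|,|R|) = min(4,6) = 4)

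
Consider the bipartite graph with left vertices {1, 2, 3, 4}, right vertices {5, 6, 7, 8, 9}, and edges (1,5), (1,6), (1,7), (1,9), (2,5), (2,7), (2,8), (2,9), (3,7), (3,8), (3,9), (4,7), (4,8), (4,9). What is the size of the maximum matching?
4 (matching: (1,6), (2,8), (3,7), (4,9); upper bound min(|L|,|R|) = min(4,5) = 4)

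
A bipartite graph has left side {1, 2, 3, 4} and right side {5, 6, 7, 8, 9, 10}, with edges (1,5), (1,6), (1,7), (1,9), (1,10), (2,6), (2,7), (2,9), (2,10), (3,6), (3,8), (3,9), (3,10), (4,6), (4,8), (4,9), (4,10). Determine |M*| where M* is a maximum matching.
4 (matching: (1,10), (2,7), (3,8), (4,9); upper bound min(|L|,|R|) = min(4,6) = 4)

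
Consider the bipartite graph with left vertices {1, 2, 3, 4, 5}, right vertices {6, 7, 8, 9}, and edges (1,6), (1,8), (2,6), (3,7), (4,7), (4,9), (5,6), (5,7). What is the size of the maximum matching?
4 (matching: (1,8), (2,6), (3,7), (4,9); upper bound min(|L|,|R|) = min(5,4) = 4)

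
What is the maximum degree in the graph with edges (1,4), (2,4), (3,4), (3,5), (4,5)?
4 (attained at vertex 4)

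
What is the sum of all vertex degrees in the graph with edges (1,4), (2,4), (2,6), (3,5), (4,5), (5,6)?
12 (handshake: sum of degrees = 2|E| = 2 x 6 = 12)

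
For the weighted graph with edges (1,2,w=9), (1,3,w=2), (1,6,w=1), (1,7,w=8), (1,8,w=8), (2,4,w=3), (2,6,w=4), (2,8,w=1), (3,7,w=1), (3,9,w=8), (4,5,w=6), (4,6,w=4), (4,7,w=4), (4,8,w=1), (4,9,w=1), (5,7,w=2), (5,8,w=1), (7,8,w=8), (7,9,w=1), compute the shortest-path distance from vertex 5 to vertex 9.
3 (path: 5 -> 7 -> 9; weights 2 + 1 = 3)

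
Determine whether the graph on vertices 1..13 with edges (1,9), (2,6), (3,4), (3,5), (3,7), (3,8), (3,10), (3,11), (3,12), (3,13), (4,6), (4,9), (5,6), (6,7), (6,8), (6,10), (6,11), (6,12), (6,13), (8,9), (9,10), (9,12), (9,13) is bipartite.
Yes. Partition: {1, 2, 4, 5, 7, 8, 10, 11, 12, 13}, {3, 6, 9}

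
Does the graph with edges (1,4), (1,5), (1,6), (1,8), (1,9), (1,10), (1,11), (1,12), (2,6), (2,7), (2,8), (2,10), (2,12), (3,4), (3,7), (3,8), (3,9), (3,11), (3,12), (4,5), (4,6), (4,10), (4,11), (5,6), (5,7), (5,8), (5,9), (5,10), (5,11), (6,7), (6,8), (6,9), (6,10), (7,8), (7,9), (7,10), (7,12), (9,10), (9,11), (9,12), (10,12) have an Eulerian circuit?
No (2 vertices have odd degree: {2, 11}; Eulerian circuit requires 0)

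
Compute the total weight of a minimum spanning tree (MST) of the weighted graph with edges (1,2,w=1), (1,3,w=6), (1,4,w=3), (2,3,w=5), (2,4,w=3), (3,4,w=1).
5 (MST edges: (1,2,w=1), (1,4,w=3), (3,4,w=1); sum of weights 1 + 3 + 1 = 5)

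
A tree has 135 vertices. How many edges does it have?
134 (A tree on V vertices has V - 1 edges, so 135 - 1 = 134)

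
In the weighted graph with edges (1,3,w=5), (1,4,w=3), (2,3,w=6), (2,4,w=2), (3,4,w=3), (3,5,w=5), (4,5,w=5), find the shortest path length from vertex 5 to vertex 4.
5 (path: 5 -> 4; weights 5 = 5)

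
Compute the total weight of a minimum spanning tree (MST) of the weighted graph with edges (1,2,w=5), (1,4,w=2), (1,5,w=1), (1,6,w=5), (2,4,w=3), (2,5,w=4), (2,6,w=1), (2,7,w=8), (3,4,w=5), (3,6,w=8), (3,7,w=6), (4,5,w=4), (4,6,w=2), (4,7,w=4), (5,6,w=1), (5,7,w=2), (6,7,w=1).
11 (MST edges: (1,4,w=2), (1,5,w=1), (2,6,w=1), (3,4,w=5), (5,6,w=1), (6,7,w=1); sum of weights 2 + 1 + 1 + 5 + 1 + 1 = 11)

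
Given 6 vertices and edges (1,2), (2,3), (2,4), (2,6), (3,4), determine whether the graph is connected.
No, it has 2 components: {1, 2, 3, 4, 6}, {5}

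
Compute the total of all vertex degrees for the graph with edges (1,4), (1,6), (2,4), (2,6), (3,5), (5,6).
12 (handshake: sum of degrees = 2|E| = 2 x 6 = 12)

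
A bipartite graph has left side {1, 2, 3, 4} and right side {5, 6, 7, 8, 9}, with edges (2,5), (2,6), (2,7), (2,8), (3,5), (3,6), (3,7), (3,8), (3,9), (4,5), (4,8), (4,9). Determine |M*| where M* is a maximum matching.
3 (matching: (2,8), (3,7), (4,9); upper bound min(|L|,|R|) = min(4,5) = 4)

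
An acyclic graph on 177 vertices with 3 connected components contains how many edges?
174 (Each of the 3 component trees on V_i vertices has V_i - 1 edges; summing gives V - C = 177 - 3 = 174)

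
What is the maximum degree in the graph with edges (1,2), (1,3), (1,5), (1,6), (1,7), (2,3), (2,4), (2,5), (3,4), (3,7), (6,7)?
5 (attained at vertex 1)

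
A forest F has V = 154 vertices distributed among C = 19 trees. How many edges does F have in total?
135 (Each of the 19 component trees on V_i vertices has V_i - 1 edges; summing gives V - C = 154 - 19 = 135)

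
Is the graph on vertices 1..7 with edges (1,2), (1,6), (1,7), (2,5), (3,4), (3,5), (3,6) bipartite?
No (odd cycle of length 5: 5 -> 2 -> 1 -> 6 -> 3 -> 5)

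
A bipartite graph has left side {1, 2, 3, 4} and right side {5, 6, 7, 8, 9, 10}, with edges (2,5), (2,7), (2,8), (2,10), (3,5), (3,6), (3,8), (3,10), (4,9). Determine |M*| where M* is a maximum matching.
3 (matching: (2,10), (3,8), (4,9); upper bound min(|L|,|R|) = min(4,6) = 4)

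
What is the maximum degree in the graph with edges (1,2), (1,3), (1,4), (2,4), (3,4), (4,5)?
4 (attained at vertex 4)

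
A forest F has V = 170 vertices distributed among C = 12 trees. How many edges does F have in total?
158 (Each of the 12 component trees on V_i vertices has V_i - 1 edges; summing gives V - C = 170 - 12 = 158)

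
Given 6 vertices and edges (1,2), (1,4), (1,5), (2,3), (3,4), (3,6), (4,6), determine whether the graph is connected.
Yes (BFS from 1 visits [1, 2, 4, 5, 3, 6] — all 6 vertices reached)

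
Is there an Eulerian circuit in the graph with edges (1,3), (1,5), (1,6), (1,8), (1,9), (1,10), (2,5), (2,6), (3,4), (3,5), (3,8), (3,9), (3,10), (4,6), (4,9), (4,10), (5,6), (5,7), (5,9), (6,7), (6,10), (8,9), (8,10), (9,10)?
Yes (the graph is connected and all 10 vertices have even degree)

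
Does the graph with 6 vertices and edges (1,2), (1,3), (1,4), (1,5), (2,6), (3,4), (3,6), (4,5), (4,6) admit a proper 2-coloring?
No (odd cycle of length 3: 3 -> 1 -> 4 -> 3)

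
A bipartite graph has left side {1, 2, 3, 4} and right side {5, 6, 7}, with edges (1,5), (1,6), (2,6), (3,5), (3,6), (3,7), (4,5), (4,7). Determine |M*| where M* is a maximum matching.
3 (matching: (1,6), (3,7), (4,5); upper bound min(|L|,|R|) = min(4,3) = 3)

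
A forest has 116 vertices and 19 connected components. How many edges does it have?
97 (Each of the 19 component trees on V_i vertices has V_i - 1 edges; summing gives V - C = 116 - 19 = 97)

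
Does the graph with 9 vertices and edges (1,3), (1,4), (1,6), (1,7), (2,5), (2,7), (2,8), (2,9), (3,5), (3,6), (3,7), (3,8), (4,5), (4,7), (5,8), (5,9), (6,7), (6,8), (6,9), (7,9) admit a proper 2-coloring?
No (odd cycle of length 3: 3 -> 1 -> 6 -> 3)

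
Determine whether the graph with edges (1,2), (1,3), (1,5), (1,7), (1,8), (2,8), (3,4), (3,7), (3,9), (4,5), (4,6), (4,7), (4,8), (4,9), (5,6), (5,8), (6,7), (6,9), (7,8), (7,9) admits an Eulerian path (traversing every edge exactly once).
Yes (the graph is connected and exactly 2 vertices have odd degree: {1, 8}; any Eulerian path must start and end at those)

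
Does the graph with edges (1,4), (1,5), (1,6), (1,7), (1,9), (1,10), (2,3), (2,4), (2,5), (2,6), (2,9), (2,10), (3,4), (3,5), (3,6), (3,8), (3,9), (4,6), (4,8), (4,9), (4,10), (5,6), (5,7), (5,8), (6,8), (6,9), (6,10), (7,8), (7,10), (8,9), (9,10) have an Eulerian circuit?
No (2 vertices have odd degree: {4, 9}; Eulerian circuit requires 0)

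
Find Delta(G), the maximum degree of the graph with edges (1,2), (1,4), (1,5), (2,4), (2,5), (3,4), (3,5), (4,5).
4 (attained at vertices 4, 5)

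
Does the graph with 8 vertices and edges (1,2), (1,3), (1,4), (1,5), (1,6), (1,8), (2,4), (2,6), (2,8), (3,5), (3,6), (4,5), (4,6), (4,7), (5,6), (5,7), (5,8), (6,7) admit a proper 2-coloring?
No (odd cycle of length 3: 6 -> 1 -> 2 -> 6)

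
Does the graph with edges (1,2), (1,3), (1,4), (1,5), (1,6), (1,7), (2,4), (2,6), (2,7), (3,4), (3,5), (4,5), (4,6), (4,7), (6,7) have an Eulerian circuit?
No (2 vertices have odd degree: {3, 5}; Eulerian circuit requires 0)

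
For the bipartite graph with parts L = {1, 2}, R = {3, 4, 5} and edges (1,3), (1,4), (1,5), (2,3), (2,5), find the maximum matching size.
2 (matching: (1,4), (2,5); upper bound min(|L|,|R|) = min(2,3) = 2)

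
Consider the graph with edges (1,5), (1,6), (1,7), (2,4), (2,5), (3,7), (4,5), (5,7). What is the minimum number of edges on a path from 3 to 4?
3 (path: 3 -> 7 -> 5 -> 4, 3 edges)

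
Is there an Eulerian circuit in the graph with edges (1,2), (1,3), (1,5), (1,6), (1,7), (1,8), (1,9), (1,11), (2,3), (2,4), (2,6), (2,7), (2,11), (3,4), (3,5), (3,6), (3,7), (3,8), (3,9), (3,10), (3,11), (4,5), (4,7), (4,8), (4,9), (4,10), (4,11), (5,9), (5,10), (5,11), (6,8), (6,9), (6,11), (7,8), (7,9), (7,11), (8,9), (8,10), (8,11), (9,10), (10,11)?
No (2 vertices have odd degree: {7, 11}; Eulerian circuit requires 0)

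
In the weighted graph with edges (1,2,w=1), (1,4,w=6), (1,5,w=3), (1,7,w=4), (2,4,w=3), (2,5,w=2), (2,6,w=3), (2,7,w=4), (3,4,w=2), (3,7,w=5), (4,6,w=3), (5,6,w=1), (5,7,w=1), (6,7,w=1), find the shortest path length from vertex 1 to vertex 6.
4 (path: 1 -> 2 -> 6; weights 1 + 3 = 4)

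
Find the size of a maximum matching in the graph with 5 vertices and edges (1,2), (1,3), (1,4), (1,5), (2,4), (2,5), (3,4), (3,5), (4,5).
2 (matching: (2,4), (3,5); upper bound floor(n/2) = floor(5/2) = 2)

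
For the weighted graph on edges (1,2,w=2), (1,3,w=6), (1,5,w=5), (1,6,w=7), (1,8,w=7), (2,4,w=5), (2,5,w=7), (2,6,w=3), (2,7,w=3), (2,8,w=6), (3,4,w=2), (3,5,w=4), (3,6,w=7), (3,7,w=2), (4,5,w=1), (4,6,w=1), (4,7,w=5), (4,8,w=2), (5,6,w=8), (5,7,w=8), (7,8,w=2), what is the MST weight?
13 (MST edges: (1,2,w=2), (2,6,w=3), (3,4,w=2), (3,7,w=2), (4,5,w=1), (4,6,w=1), (4,8,w=2); sum of weights 2 + 3 + 2 + 2 + 1 + 1 + 2 = 13)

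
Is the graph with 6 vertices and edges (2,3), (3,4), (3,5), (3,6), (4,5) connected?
No, it has 2 components: {1}, {2, 3, 4, 5, 6}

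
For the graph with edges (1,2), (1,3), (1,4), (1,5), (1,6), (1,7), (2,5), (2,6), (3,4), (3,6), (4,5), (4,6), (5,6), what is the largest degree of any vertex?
6 (attained at vertex 1)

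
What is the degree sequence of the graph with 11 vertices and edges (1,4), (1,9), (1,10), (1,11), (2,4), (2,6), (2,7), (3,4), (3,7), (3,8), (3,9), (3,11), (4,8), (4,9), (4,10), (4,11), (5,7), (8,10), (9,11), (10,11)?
[7, 5, 5, 4, 4, 4, 3, 3, 3, 1, 1] (degrees: deg(1)=4, deg(2)=3, deg(3)=5, deg(4)=7, deg(5)=1, deg(6)=1, deg(7)=3, deg(8)=3, deg(9)=4, deg(10)=4, deg(11)=5)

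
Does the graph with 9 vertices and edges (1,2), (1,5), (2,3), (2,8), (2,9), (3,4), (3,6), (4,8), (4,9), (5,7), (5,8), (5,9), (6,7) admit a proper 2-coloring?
Yes. Partition: {1, 3, 7, 8, 9}, {2, 4, 5, 6}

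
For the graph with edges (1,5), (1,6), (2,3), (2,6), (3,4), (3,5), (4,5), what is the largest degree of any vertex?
3 (attained at vertices 3, 5)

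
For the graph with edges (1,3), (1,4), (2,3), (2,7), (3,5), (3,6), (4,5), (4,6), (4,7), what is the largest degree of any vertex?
4 (attained at vertices 3, 4)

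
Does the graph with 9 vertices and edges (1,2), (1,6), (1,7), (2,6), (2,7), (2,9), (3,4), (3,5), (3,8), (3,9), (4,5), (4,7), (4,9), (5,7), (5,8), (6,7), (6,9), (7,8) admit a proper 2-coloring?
No (odd cycle of length 3: 7 -> 1 -> 2 -> 7)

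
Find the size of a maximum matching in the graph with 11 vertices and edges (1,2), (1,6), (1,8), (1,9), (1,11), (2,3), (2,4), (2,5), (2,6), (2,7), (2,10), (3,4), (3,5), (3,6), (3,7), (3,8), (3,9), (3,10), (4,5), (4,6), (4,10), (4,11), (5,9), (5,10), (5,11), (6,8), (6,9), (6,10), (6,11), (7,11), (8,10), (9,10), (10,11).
5 (matching: (2,7), (3,9), (4,11), (5,10), (6,8); upper bound floor(n/2) = floor(11/2) = 5)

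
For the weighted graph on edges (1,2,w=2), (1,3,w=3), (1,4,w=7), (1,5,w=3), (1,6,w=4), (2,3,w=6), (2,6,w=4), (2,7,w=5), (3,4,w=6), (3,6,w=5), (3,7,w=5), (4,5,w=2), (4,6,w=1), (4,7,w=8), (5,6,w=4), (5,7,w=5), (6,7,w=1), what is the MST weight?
12 (MST edges: (1,2,w=2), (1,3,w=3), (1,5,w=3), (4,5,w=2), (4,6,w=1), (6,7,w=1); sum of weights 2 + 3 + 3 + 2 + 1 + 1 = 12)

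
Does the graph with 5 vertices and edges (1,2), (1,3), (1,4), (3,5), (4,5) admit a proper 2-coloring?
Yes. Partition: {1, 5}, {2, 3, 4}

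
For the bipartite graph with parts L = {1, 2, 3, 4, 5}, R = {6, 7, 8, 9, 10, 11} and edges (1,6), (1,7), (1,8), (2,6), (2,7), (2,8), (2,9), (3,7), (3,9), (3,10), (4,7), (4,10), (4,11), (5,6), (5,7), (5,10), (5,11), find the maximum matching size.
5 (matching: (1,8), (2,9), (3,10), (4,11), (5,7); upper bound min(|L|,|R|) = min(5,6) = 5)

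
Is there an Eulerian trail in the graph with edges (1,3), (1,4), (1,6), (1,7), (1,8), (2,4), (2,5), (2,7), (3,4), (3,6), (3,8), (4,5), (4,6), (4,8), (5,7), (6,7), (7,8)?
No (4 vertices have odd degree: {1, 2, 5, 7}; Eulerian path requires 0 or 2)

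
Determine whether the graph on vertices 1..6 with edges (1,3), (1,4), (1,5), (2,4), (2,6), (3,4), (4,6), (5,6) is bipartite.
No (odd cycle of length 3: 4 -> 1 -> 3 -> 4)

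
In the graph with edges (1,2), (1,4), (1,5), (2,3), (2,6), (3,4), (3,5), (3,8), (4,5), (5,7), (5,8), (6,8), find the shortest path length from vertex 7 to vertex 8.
2 (path: 7 -> 5 -> 8, 2 edges)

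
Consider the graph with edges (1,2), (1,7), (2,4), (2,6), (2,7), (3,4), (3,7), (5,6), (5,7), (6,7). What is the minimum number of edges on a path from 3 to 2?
2 (path: 3 -> 7 -> 2, 2 edges)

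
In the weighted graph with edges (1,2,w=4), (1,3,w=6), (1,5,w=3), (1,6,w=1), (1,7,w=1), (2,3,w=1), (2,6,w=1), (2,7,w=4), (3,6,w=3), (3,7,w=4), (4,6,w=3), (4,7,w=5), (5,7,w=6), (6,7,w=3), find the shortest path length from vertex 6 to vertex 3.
2 (path: 6 -> 2 -> 3; weights 1 + 1 = 2)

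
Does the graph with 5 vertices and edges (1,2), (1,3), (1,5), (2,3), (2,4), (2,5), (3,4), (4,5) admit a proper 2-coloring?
No (odd cycle of length 3: 2 -> 1 -> 5 -> 2)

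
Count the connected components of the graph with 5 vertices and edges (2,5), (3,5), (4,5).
2 (components: {1}, {2, 3, 4, 5})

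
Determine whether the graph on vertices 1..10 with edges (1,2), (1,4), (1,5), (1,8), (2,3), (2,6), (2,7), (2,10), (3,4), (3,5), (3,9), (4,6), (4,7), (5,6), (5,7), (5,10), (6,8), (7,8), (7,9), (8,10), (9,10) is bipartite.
Yes. Partition: {1, 3, 6, 7, 10}, {2, 4, 5, 8, 9}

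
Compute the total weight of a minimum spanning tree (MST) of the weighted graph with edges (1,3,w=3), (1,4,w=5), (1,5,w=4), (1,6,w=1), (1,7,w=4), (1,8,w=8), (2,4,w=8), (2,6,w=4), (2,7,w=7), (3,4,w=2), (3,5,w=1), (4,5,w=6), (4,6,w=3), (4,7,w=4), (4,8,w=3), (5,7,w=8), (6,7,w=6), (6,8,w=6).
18 (MST edges: (1,3,w=3), (1,6,w=1), (1,7,w=4), (2,6,w=4), (3,4,w=2), (3,5,w=1), (4,8,w=3); sum of weights 3 + 1 + 4 + 4 + 2 + 1 + 3 = 18)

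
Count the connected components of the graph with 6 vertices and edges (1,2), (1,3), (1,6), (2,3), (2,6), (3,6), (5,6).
2 (components: {1, 2, 3, 5, 6}, {4})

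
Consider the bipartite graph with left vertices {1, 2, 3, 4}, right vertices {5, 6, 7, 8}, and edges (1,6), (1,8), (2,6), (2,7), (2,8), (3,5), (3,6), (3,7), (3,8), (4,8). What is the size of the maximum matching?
4 (matching: (1,6), (2,7), (3,5), (4,8); upper bound min(|L|,|R|) = min(4,4) = 4)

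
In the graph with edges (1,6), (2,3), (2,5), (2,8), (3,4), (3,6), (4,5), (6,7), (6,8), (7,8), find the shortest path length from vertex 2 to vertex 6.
2 (path: 2 -> 3 -> 6, 2 edges)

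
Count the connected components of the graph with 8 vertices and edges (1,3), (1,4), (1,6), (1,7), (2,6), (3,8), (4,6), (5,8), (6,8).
1 (components: {1, 2, 3, 4, 5, 6, 7, 8})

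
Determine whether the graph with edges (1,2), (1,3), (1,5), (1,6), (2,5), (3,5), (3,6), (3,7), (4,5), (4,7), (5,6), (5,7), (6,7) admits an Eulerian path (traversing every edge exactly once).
Yes — and in fact it has an Eulerian circuit (the graph is connected and all 7 vertices have even degree)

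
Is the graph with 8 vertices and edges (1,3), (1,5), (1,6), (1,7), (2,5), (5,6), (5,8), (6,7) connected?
No, it has 2 components: {1, 2, 3, 5, 6, 7, 8}, {4}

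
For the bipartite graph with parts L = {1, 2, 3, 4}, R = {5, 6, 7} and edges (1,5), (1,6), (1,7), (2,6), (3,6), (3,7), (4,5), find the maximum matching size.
3 (matching: (1,7), (2,6), (4,5); upper bound min(|L|,|R|) = min(4,3) = 3)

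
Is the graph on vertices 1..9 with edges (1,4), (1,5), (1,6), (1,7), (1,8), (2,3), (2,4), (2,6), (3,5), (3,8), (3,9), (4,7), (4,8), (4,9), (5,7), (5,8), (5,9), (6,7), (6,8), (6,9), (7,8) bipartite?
No (odd cycle of length 3: 4 -> 1 -> 7 -> 4)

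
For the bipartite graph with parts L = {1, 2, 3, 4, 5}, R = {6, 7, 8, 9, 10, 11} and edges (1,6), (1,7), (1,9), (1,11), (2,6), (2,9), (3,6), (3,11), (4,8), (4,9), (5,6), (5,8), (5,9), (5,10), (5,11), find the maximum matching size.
5 (matching: (1,7), (2,9), (3,11), (4,8), (5,10); upper bound min(|L|,|R|) = min(5,6) = 5)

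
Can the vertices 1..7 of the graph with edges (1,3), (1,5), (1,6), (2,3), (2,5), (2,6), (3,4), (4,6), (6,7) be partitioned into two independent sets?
Yes. Partition: {1, 2, 4, 7}, {3, 5, 6}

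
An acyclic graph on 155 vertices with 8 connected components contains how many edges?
147 (Each of the 8 component trees on V_i vertices has V_i - 1 edges; summing gives V - C = 155 - 8 = 147)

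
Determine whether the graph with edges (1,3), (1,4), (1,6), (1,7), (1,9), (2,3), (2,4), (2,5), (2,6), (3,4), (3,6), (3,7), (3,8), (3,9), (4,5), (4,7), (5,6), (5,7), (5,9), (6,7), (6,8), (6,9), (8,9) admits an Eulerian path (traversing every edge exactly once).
No (8 vertices have odd degree: {1, 3, 4, 5, 6, 7, 8, 9}; Eulerian path requires 0 or 2)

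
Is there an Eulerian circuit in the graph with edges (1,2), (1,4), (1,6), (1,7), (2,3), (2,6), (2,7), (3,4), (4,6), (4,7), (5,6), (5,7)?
Yes (the graph is connected and all 7 vertices have even degree)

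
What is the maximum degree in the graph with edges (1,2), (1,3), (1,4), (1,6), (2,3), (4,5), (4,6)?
4 (attained at vertex 1)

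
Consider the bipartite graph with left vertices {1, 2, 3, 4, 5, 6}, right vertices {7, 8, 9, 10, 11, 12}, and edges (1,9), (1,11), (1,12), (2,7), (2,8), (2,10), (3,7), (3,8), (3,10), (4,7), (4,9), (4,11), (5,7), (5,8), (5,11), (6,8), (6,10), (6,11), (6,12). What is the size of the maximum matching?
6 (matching: (1,12), (2,10), (3,8), (4,9), (5,7), (6,11); upper bound min(|L|,|R|) = min(6,6) = 6)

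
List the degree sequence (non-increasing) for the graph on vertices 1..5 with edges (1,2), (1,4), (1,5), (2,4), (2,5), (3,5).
[3, 3, 3, 2, 1] (degrees: deg(1)=3, deg(2)=3, deg(3)=1, deg(4)=2, deg(5)=3)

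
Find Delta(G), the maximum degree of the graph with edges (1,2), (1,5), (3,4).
2 (attained at vertex 1)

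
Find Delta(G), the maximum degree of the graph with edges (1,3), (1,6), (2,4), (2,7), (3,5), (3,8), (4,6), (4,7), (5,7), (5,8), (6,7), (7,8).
5 (attained at vertex 7)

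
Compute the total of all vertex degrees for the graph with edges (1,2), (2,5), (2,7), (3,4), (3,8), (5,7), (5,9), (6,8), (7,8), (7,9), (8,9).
22 (handshake: sum of degrees = 2|E| = 2 x 11 = 22)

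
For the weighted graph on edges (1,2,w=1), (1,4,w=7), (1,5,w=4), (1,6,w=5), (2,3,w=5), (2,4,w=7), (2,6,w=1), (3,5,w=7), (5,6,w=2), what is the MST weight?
16 (MST edges: (1,2,w=1), (1,4,w=7), (2,3,w=5), (2,6,w=1), (5,6,w=2); sum of weights 1 + 7 + 5 + 1 + 2 = 16)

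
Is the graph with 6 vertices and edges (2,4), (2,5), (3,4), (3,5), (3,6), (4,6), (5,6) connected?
No, it has 2 components: {1}, {2, 3, 4, 5, 6}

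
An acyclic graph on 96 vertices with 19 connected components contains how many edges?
77 (Each of the 19 component trees on V_i vertices has V_i - 1 edges; summing gives V - C = 96 - 19 = 77)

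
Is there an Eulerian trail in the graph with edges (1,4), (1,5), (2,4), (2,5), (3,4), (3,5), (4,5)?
Yes — and in fact it has an Eulerian circuit (the graph is connected and all 5 vertices have even degree)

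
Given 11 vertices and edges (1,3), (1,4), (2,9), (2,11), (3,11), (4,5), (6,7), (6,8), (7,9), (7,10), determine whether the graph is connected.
Yes (BFS from 1 visits [1, 3, 4, 11, 5, 2, 9, 7, 6, 10, 8] — all 11 vertices reached)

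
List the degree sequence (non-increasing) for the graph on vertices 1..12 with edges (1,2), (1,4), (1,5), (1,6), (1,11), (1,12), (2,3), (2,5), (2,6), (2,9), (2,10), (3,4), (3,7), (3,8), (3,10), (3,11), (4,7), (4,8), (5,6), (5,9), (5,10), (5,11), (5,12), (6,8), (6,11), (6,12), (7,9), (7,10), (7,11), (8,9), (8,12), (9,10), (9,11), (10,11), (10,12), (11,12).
[8, 7, 7, 6, 6, 6, 6, 6, 6, 5, 5, 4] (degrees: deg(1)=6, deg(2)=6, deg(3)=6, deg(4)=4, deg(5)=7, deg(6)=6, deg(7)=5, deg(8)=5, deg(9)=6, deg(10)=7, deg(11)=8, deg(12)=6)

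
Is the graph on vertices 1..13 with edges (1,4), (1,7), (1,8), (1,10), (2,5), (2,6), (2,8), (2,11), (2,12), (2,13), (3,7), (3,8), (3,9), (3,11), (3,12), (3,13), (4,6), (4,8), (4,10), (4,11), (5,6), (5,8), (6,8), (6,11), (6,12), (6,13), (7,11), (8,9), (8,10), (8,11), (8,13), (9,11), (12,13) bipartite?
No (odd cycle of length 3: 10 -> 1 -> 8 -> 10)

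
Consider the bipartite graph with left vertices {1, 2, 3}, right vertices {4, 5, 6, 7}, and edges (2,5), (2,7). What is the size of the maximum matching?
1 (matching: (2,7); upper bound min(|L|,|R|) = min(3,4) = 3)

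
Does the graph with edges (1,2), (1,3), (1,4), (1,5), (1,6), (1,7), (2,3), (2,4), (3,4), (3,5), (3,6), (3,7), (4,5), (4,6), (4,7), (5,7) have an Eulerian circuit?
No (2 vertices have odd degree: {2, 6}; Eulerian circuit requires 0)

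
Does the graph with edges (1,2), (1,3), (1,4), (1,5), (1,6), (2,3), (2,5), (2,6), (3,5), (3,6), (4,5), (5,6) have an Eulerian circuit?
No (2 vertices have odd degree: {1, 5}; Eulerian circuit requires 0)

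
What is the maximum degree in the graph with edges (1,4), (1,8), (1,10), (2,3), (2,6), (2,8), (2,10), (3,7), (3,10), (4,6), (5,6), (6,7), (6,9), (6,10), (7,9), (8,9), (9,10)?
6 (attained at vertex 6)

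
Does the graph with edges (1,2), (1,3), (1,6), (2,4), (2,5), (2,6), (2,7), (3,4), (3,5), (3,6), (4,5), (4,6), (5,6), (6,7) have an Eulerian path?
Yes (the graph is connected and exactly 2 vertices have odd degree: {1, 2}; any Eulerian path must start and end at those)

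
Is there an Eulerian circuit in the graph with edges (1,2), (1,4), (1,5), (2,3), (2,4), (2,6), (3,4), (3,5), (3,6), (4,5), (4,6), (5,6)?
No (2 vertices have odd degree: {1, 4}; Eulerian circuit requires 0)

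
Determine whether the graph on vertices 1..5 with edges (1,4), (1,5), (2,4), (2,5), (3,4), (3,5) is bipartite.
Yes. Partition: {1, 2, 3}, {4, 5}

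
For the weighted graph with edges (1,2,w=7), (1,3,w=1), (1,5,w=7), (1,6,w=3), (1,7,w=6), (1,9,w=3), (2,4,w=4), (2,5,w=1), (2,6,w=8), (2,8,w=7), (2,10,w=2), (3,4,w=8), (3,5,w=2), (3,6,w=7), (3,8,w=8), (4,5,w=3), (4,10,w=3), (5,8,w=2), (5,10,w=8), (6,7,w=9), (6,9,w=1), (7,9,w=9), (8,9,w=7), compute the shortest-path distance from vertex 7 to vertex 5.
9 (path: 7 -> 1 -> 3 -> 5; weights 6 + 1 + 2 = 9)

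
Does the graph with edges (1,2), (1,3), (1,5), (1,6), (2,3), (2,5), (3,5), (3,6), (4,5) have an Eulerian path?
Yes (the graph is connected and exactly 2 vertices have odd degree: {2, 4}; any Eulerian path must start and end at those)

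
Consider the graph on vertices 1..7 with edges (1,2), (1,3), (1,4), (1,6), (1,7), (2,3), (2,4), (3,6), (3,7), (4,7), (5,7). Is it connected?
Yes (BFS from 1 visits [1, 2, 3, 4, 6, 7, 5] — all 7 vertices reached)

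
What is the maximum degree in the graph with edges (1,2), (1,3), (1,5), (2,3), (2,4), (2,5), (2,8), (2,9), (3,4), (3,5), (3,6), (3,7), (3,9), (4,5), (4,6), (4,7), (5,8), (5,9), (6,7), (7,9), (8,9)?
7 (attained at vertex 3)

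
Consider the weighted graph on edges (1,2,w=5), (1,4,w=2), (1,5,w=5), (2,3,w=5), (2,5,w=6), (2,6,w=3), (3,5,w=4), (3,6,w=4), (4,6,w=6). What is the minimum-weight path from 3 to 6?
4 (path: 3 -> 6; weights 4 = 4)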